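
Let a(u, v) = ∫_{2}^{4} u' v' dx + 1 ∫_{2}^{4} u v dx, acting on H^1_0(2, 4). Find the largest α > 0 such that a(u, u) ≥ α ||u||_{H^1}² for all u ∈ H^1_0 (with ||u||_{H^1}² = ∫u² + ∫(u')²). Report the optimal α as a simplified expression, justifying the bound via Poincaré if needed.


α = 1

Coercivity of a(·,·) on H^1_0(2, 4) means a(u, u) ≥ α ||u||_{H^1}² for every u ∈ H^1_0.
The interval has length L = 2, and Poincaré/coercivity depend only on L. Here a(u, u) = ∫(u')² + (1)·∫u².
Here c = 1 ≥ 1, so a(u,u) = ∫(u')² + c∫u² ≥ ∫(u')² + ∫u² = ||u||_{H^1}², i.e. α = 1 works. No larger α is possible: a(u,u) ≥ α||u||_{H^1}² means (1−α)∫(u')² ≥ (α−c)∫u², and for the modes u_n = sin(nπ(x−x₀)/L) (x₀ the left endpoint) one has ∫u_n²/∫(u_n')² = (L/(nπ))² → 0, so a(u_n,u_n)/||u_n||_{H^1}² → 1. Hence the optimal constant is α = 1.
Therefore α = 1.


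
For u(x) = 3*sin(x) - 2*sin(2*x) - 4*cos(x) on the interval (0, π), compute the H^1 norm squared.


||u||_{H^1(0,π)}^2 = 128/3 + 35*π

u'(x) = 4*sin(x) + 3*cos(x) - 4*cos(2*x).
Expand u² and (u')² and integrate term by term on (0, π), using: for integers n ≥ 1, ∫_0^π sin²(nx) dx = ∫_0^π cos²(nx) dx = π/2; for n ≠ n', ∫_0^π sin(nx)sin(n'x) dx = ∫_0^π cos(nx)cos(n'x) dx = 0; and by product-to-sum, ∫_0^π sin(nx)cos(n'x) dx = ½∫_0^π [sin((n+n')x) + sin((n−n')x)] dx, which is 0 when n+n' is even and 2n/(n²−n'²) when n+n' is odd (it need not vanish on (0, π)).
  u² squared terms: (-4)²·∫cos(x)² dx = 16·π/2 = 8*π;  (-2)²·∫sin(2x)² dx = 4·π/2 = 2*π;  (3)²·∫sin(x)² dx = 9·π/2 = 9*π/2.
  u² cross terms: 2·(-4)·(-2)·∫cos(x)·sin(2x) dx = 16·(4/3) = 64/3;  2·(-4)·(3)·∫cos(x)·sin(x) dx = -24·(0) = 0;  2·(-2)·(3)·∫sin(2x)·sin(x) dx = -12·(0) = 0.
  So ∫_0^π u² dx = 8*π + 2*π + 9*π/2 + 64/3 + 0 + 0 = 64/3 + 29*π/2.
  (u')² squared terms: (-4)²·∫cos(2x)² dx = 16·π/2 = 8*π;  (3)²·∫cos(x)² dx = 9·π/2 = 9*π/2;  (4)²·∫sin(x)² dx = 16·π/2 = 8*π.
  (u')² cross terms: 2·(-4)·(3)·∫cos(2x)·cos(x) dx = -24·(0) = 0;  2·(-4)·(4)·∫cos(2x)·sin(x) dx = -32·(-2/3) = 64/3;  2·(3)·(4)·∫cos(x)·sin(x) dx = 24·(0) = 0.
  So ∫_0^π (u')² dx = 8*π + 9*π/2 + 8*π + 0 + 64/3 + 0 = 64/3 + 41*π/2.
||u||_{H^1}^2 = (64/3 + 29*π/2) + (64/3 + 41*π/2) = 128/3 + 35*π.


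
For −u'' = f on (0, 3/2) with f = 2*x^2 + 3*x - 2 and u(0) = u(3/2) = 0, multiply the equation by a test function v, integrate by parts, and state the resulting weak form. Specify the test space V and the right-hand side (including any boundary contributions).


V = H^1_0(0, 3/2) (so v(0) = v(3/2) = 0); weak form: ∫_0^3/2 u'v' dx = ∫_0^3/2 (2*x^2 + 3*x - 2) v dx for all v ∈ V.

Multiply both sides by a test function v and integrate from 0 to 3/2:
  ∫_0^3/2 −u''(x) v(x) dx = ∫_0^3/2 f(x) v(x) dx.
Integrate the LHS by parts once:
  ∫_0^3/2 −u'' v dx = −[u'(x) v(x)]_0^3/2 + ∫_0^3/2 u'(x) v'(x) dx.
Thus ∫_0^3/2 u'(x) v'(x) dx = ∫_0^3/2 f(x) v(x) dx + [u'(x) v(x)]_0^3/2.
Choose V so that boundary terms are either known or forced to vanish.
u is Dirichlet: u(0) = u(3/2) = 0. Let V = H^1_0(0, 3/2); then v(0) = v(3/2) = 0, and [u' v]_0^3/2 = 0.
Weak formulation: find u (satisfying any essential BC) such that ∫_0^3/2 u'(x) v'(x) dx = ∫_0^3/2 f v dx for all v ∈ V.
Substituting f(x) = 2*x^2 + 3*x - 2, the right-hand side is ∫_0^3/2 (2*x^2 + 3*x - 2) v dx.


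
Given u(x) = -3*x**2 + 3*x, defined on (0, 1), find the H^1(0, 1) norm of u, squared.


||u||_{H^1}^2 = 33/10

The H^1 norm (squared) on an interval (0, L) is
  ||u||_{H^1}^2 = ∫_0^L u(x)^2 dx + ∫_0^L u'(x)^2 dx.
Compute u'(x) = 3 - 6*x.
Then u(x)^2 = 9*x**4 - 18*x**3 + 9*x**2 and u'(x)^2 = 36*x**2 - 36*x + 9.
Integrate each monomial from 0 to 1 using ∫_0^1 c·x^n dx = c·1^(n+1)/(n+1):
  ∫_0^1 u(x)^2 dx = ∫_0^1 (9*x^4 - 18*x^3 + 9*x^2) dx. Term by term:
    ∫_0^1 9*x^4 dx = 9/5;  ∫_0^1 -18*x^3 dx = -9/2;  ∫_0^1 9*x^2 dx = 3.
  Sum: 9/5 − 9/2 + 3 = 3/10.
  ∫_0^1 u'(x)^2 dx = ∫_0^1 (36*x^2 - 36*x + 9) dx. Term by term:
    ∫_0^1 36*x^2 dx = 12;  ∫_0^1 -36*x dx = -18;  ∫_0^1 9 dx = 9.
  Sum: 12 − 18 + 9 = 3.
Adding: ||u||_{H^1}^2 = 3/10 + 3 = 33/10.


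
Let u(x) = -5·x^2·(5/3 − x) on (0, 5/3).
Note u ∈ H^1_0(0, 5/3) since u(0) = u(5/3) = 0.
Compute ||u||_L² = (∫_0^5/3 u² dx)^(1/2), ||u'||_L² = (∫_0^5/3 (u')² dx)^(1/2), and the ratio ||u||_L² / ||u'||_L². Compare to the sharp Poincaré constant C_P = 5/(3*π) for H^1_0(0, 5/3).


||u||_L² / ||u'||_L² = 5*sqrt(14)/42 < C_P = 5/(3*π).

u(x) = -5·x^2·(5/3 − x), so u'(x) = 5*x*(9*x - 10)/3.
u(x) = -5·x^2·(5/3 − x) vanishes at x = 0 and x = 5/3, so u ∈ H^1_0(0, 5/3). Differentiate via the product rule and integrate the resulting polynomials term by term.
  ∫_0^5/3 u² dx = ∫_0^5/3 (25*x^6 - 250*x^5/3 + 625*x^4/9) dx. Term by term:
    ∫_0^5/3 25*x^6 dx = 1953125/15309;  ∫_0^5/3 -250*x^5/3 dx = -1953125/6561;  ∫_0^5/3 625*x^4/9 dx = 390625/2187.
  Sum: 1953125/15309 − 1953125/6561 + 390625/2187 = 390625/45927.
  ∫_0^5/3 (u')² dx = ∫_0^5/3 (225*x^4 - 500*x^3 + 2500*x^2/9) dx. Term by term:
    ∫_0^5/3 225*x^4 dx = 15625/27;  ∫_0^5/3 -500*x^3 dx = -78125/81;  ∫_0^5/3 2500*x^2/9 dx = 312500/729.
  Sum: 15625/27 − 78125/81 + 312500/729 = 31250/729.
∫_0^5/3 u² dx = 390625/45927, so ||u||_L² = 625*sqrt(7)/567.
∫_0^5/3 (u')² dx = 31250/729, so ||u'||_L² = 125*sqrt(2)/27.
Ratio ||u||_L² / ||u'||_L² = 5*sqrt(14)/42.
Sharp Poincaré constant on H^1_0(0, 5/3) is C_P = L/π = 5/(3*π), achieved by sin(3*π/5·x).
A polynomial bump cannot attain the sharp Poincaré constant (only the first sine eigenfunction does), so the ratio is strictly less than C_P, consistent with ||u||_L² ≤ C_P ||u'||_L².


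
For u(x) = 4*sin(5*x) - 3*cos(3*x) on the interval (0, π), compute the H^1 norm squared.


||u||_{H^1(0,π)}^2 = 253*π

u'(x) = 9*sin(3*x) + 20*cos(5*x).
Expand u² and (u')² and integrate term by term on (0, π), using: for integers n ≥ 1, ∫_0^π sin²(nx) dx = ∫_0^π cos²(nx) dx = π/2; for n ≠ n', ∫_0^π sin(nx)sin(n'x) dx = ∫_0^π cos(nx)cos(n'x) dx = 0; and by product-to-sum, ∫_0^π sin(nx)cos(n'x) dx = ½∫_0^π [sin((n+n')x) + sin((n−n')x)] dx, which is 0 when n+n' is even and 2n/(n²−n'²) when n+n' is odd (it need not vanish on (0, π)).
  u² squared terms: (-3)²·∫cos(3x)² dx = 9·π/2 = 9*π/2;  (4)²·∫sin(5x)² dx = 16·π/2 = 8*π.
  u² cross terms: 2·(-3)·(4)·∫cos(3x)·sin(5x) dx = -24·(0) = 0.
  So ∫_0^π u² dx = 9*π/2 + 8*π + 0 = 25*π/2.
  (u')² squared terms: (9)²·∫sin(3x)² dx = 81·π/2 = 81*π/2;  (20)²·∫cos(5x)² dx = 400·π/2 = 200*π.
  (u')² cross terms: 2·(9)·(20)·∫sin(3x)·cos(5x) dx = 360·(0) = 0.
  So ∫_0^π (u')² dx = 81*π/2 + 200*π + 0 = 481*π/2.
||u||_{H^1}^2 = (25*π/2) + (481*π/2) = 253*π.


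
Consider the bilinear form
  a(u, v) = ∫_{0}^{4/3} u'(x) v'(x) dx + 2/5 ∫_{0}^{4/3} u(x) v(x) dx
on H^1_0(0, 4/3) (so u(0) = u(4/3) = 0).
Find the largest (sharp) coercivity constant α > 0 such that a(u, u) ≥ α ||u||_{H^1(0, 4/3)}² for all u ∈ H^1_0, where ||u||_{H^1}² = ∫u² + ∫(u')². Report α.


α = (32 + 45*π^2)/(5*(16 + 9*π^2))

Coercivity of a(·,·) on H^1_0(0, 4/3) means a(u, u) ≥ α ||u||_{H^1}² for every u ∈ H^1_0.
The interval has length L = 4/3, and Poincaré/coercivity depend only on L. Here a(u, u) = ∫(u')² + (2/5)·∫u².
Here 0 < c = 2/5 < 1. The condition a(u,u) ≥ α||u||_{H^1}² reads (1−α)∫(u')² ≥ (α−c)∫u². Any admissible α is ≤ 1 (rapidly oscillating u have ∫u²/∫(u')² → 0), and α = 1 would force 0 ≥ (1−c)∫u², impossible since c < 1; so 1−α > 0. By the sharp Poincaré inequality on H^1_0 of an interval of length L, ∫(u')² ≥ (π/L)²∫u² with equality for the first sine mode sin(π(x−x₀)/L) (x₀ the left endpoint), so the inequality holds for all u iff (1−α)(π/L)² ≥ α − c, i.e. α ≤ ((π/L)² + c)/((π/L)² + 1) = (1 + c(L/π)²)/(1 + (L/π)²). With (π/L)² = 9*π^2/16 and c = 2/5, the largest admissible constant is α = ((π/L)² + c)/((π/L)² + 1).
Simplifying, α = (32 + 45*π^2)/(5*(16 + 9*π^2)).


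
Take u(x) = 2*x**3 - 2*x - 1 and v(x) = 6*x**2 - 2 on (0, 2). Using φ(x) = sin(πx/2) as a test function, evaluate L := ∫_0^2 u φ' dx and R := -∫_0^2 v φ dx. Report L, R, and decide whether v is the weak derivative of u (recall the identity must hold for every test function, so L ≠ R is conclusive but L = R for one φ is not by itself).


LHS = -40/π + 192/π^3, RHS = -40/π + 192/π^3. Yes, v = u' weakly.

u(x) = 2*x**3 - 2*x - 1, classical derivative u'(x) = 6*x**2 - 2.
φ(x) = sin(πx/2), so φ'(x) = π*cos(π*x/2)/2.
Note φ(0) = φ(2) = 0, so the boundary term u·φ vanishes.
LHS = ∫_0^2 u(x) φ'(x) dx = ∫_0^2 (π*x^3*cos(π*x/2) - π*x*cos(π*x/2) - π*cos(π*x/2)/2) dx. Term by term:
  ∫_0^2 -π*cos(π*x/2)/2 dx = 0;  ∫_0^2 π*x^3*cos(π*x/2) dx = -48/π + 192/π^3;  ∫_0^2 -π*x*cos(π*x/2) dx = 8/π.
Sum: 0 + -48/π + 192/π^3 + 8/π = -40/π + 192/π^3.
So LHS = -40/π + 192/π^3.
∫_0^2 v(x) φ(x) dx = ∫_0^2 (6*x^2*sin(π*x/2) - 2*sin(π*x/2)) dx. Term by term:
  ∫_0^2 -2*sin(π*x/2) dx = -8/π;  ∫_0^2 6*x^2*sin(π*x/2) dx = -192/π^3 + 48/π.
Sum: -8/π + -192/π^3 + 48/π = -192/π^3 + 40/π.
So RHS = -∫_0^2 v(x) φ(x) dx = -40/π + 192/π^3.
LHS = RHS, so the identity holds for this test φ.
Moreover u is smooth here and v(x) = u'(x) = 6*x**2 - 2 pointwise, so the identity holds for every test function. Hence v is the weak derivative of u.


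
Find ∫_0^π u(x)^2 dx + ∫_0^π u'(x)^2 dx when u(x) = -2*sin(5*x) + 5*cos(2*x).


||u||_{H^1(0,π)}^2 = -1000/21 + 229*π/2

u'(x) = -10*sin(2*x) - 10*cos(5*x).
Expand u² and (u')² and integrate term by term on (0, π), using: for integers n ≥ 1, ∫_0^π sin²(nx) dx = ∫_0^π cos²(nx) dx = π/2; for n ≠ n', ∫_0^π sin(nx)sin(n'x) dx = ∫_0^π cos(nx)cos(n'x) dx = 0; and by product-to-sum, ∫_0^π sin(nx)cos(n'x) dx = ½∫_0^π [sin((n+n')x) + sin((n−n')x)] dx, which is 0 when n+n' is even and 2n/(n²−n'²) when n+n' is odd (it need not vanish on (0, π)).
  u² squared terms: (-2)²·∫sin(5x)² dx = 4·π/2 = 2*π;  (5)²·∫cos(2x)² dx = 25·π/2 = 25*π/2.
  u² cross terms: 2·(-2)·(5)·∫sin(5x)·cos(2x) dx = -20·(10/21) = -200/21.
  So ∫_0^π u² dx = 2*π + 25*π/2 − 200/21 = -200/21 + 29*π/2.
  (u')² squared terms: (-10)²·∫cos(5x)² dx = 100·π/2 = 50*π;  (-10)²·∫sin(2x)² dx = 100·π/2 = 50*π.
  (u')² cross terms: 2·(-10)·(-10)·∫cos(5x)·sin(2x) dx = 200·(-4/21) = -800/21.
  So ∫_0^π (u')² dx = 50*π + 50*π − 800/21 = -800/21 + 100*π.
||u||_{H^1}^2 = (-200/21 + 29*π/2) + (-800/21 + 100*π) = -1000/21 + 229*π/2.


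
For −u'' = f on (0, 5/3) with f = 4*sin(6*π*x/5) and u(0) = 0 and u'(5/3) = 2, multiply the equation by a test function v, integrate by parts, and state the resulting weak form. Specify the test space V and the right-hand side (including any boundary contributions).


V = {v ∈ H^1(0, 5/3) : v(0) = 0} (test functions vanish at x = 0 where u is specified); weak form: ∫_0^5/3 u'v' dx = ∫_0^5/3 (4*sin(6*π*x/5)) v dx + 2·v(5/3) for all v ∈ V.

Multiply both sides by a test function v and integrate from 0 to 5/3:
  ∫_0^5/3 −u''(x) v(x) dx = ∫_0^5/3 f(x) v(x) dx.
Integrate the LHS by parts once:
  ∫_0^5/3 −u'' v dx = −[u'(x) v(x)]_0^5/3 + ∫_0^5/3 u'(x) v'(x) dx.
Thus ∫_0^5/3 u'(x) v'(x) dx = ∫_0^5/3 f(x) v(x) dx + [u'(x) v(x)]_0^5/3.
Choose V so that boundary terms are either known or forced to vanish.
Mixed BC: u(0) = 0 (Dirichlet) and u'(5/3) = 2 (Neumann). Define V = {v ∈ H^1(0, 5/3) : v(0) = 0}. Then [u' v]_0^5/3 = u'(5/3)·v(5/3) − u'(0)·0 = 2·v(5/3).
Weak formulation: find u (satisfying any essential BC) such that ∫_0^5/3 u'(x) v'(x) dx = ∫_0^5/3 f v dx + 2·v(5/3) for all v ∈ V (Dirichlet at 0 absorbed into V; Neumann datum at x = 5/3 contributes the boundary term).
Substituting f(x) = 4*sin(6*π*x/5), the right-hand side is ∫_0^5/3 (4*sin(6*π*x/5)) v dx + 2·v(5/3).


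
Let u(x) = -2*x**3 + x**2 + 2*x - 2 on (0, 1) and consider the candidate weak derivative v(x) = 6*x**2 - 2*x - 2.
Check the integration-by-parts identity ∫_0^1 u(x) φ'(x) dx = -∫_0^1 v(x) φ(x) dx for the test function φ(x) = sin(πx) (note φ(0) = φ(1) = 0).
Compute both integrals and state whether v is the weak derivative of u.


LHS = -24/π^3, RHS = 24/π^3. No, v is not the weak derivative of u.

u(x) = -2*x**3 + x**2 + 2*x - 2, classical derivative u'(x) = -6*x**2 + 2*x + 2.
φ(x) = sin(πx), so φ'(x) = π*cos(π*x).
Note φ(0) = φ(1) = 0, so the boundary term u·φ vanishes.
LHS = ∫_0^1 u(x) φ'(x) dx = ∫_0^1 (-2*π*x^3*cos(π*x) + π*x^2*cos(π*x) + 2*π*x*cos(π*x) - 2*π*cos(π*x)) dx. Term by term:
  ∫_0^1 -2*π*cos(π*x) dx = 0;  ∫_0^1 π*x^2*cos(π*x) dx = -2/π;  ∫_0^1 -2*π*x^3*cos(π*x) dx = -24/π^3 + 6/π;
  ∫_0^1 2*π*x*cos(π*x) dx = -4/π.
Sum: 0 − 2/π + -24/π^3 + 6/π − 4/π = -24/π^3.
So LHS = -24/π^3.
∫_0^1 v(x) φ(x) dx = ∫_0^1 (6*x^2*sin(π*x) - 2*x*sin(π*x) - 2*sin(π*x)) dx. Term by term:
  ∫_0^1 -2*sin(π*x) dx = -4/π;  ∫_0^1 -2*x*sin(π*x) dx = -2/π;  ∫_0^1 6*x^2*sin(π*x) dx = -24/π^3 + 6/π.
Sum: -4/π − 2/π + -24/π^3 + 6/π = -24/π^3.
So RHS = -∫_0^1 v(x) φ(x) dx = 24/π^3.
LHS − RHS = -48/π^3 ≠ 0, so the identity fails.
(For a valid weak derivative the identity must hold for EVERY test function, in particular this one. The failure shows v is NOT the weak derivative of u.)
Correct weak derivative would be u'(x) = -6*x**2 + 2*x + 2.


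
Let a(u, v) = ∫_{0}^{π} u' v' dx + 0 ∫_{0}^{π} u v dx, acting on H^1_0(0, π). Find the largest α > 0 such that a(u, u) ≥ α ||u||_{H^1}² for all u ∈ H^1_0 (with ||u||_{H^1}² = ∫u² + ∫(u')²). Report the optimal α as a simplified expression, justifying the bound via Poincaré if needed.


α = 1/2

Coercivity of a(·,·) on H^1_0(0, π) means a(u, u) ≥ α ||u||_{H^1}² for every u ∈ H^1_0.
The interval has length L = π, and Poincaré/coercivity depend only on L. Here a(u, u) = ∫(u')² + (0)·∫u².
Here c = 0, so a(u,u) = ∫(u')² alone. The condition a(u,u) ≥ α||u||_{H^1}² reads (1−α)∫(u')² ≥ (α−c)∫u². Any admissible α is ≤ 1 (rapidly oscillating u have ∫u²/∫(u')² → 0), and α = 1 would force 0 ≥ (1−c)∫u², impossible since c < 1; so 1−α > 0. By the sharp Poincaré inequality on H^1_0 of an interval of length L, ∫(u')² ≥ (π/L)²∫u² with equality for the first sine mode sin(π(x−x₀)/L) (x₀ the left endpoint), so the inequality holds for all u iff (1−α)(π/L)² ≥ α − c, i.e. α ≤ ((π/L)² + c)/((π/L)² + 1) = (1 + c(L/π)²)/(1 + (L/π)²). (Direct route, valid since c ≤ 0: Poincaré gives c∫u² ≥ c(L/π)²∫(u')², so a(u,u) ≥ (1 + c(L/π)²)∫(u')², while ||u||_{H^1}² ≤ (1 + (L/π)²)∫(u')²; dividing yields the same α.) With (π/L)² = 1 and c = 0, the largest admissible constant is α = ((π/L)² + c)/((π/L)² + 1).
Simplifying, α = 1/2.


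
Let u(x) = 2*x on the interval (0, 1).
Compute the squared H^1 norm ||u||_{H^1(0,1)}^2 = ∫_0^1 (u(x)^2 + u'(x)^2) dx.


||u||_{H^1}^2 = 16/3

The H^1 norm (squared) on an interval (0, L) is
  ||u||_{H^1}^2 = ∫_0^L u(x)^2 dx + ∫_0^L u'(x)^2 dx.
Compute u'(x) = 2.
Then u(x)^2 = 4*x**2 and u'(x)^2 = 4.
Integrate each monomial from 0 to 1 using ∫_0^1 c·x^n dx = c·1^(n+1)/(n+1):
  ∫_0^1 u(x)^2 dx = ∫_0^1 (4*x^2) dx. Term by term:
    ∫_0^1 4*x^2 dx = 4/3.
  ∫_0^1 u'(x)^2 dx = ∫_0^1 (4) dx. Term by term:
    ∫_0^1 4 dx = 4.
Adding: ||u||_{H^1}^2 = 4/3 + 4 = 16/3.


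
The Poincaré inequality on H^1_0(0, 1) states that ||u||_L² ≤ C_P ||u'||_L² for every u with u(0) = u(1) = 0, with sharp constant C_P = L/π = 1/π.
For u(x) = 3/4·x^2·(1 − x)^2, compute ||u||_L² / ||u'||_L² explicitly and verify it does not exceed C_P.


||u||_L² / ||u'||_L² = sqrt(3)/6 < C_P = 1/π.

u(x) = 3/4·x^2·(1 − x)^2, so u'(x) = 3*x*(x - 1)*(2*x - 1)/2.
u(x) = 3/4·x^2·(1 − x)^2 vanishes at x = 0 and x = 1, so u ∈ H^1_0(0, 1). Differentiate via the product rule and integrate the resulting polynomials term by term.
  ∫_0^1 u² dx = ∫_0^1 (9*x^8/16 - 9*x^7/4 + 27*x^6/8 - 9*x^5/4 + 9*x^4/16) dx. Term by term:
    ∫_0^1 9*x^8/16 dx = 1/16;  ∫_0^1 -9*x^7/4 dx = -9/32;  ∫_0^1 27*x^6/8 dx = 27/56;
    ∫_0^1 -9*x^5/4 dx = -3/8;  ∫_0^1 9*x^4/16 dx = 9/80.
  Sum: 1/16 − 9/32 + 27/56 − 3/8 + 9/80 = 1/1120.
  ∫_0^1 (u')² dx = ∫_0^1 (9*x^6 - 27*x^5 + 117*x^4/4 - 27*x^3/2 + 9*x^2/4) dx. Term by term:
    ∫_0^1 9*x^6 dx = 9/7;  ∫_0^1 -27*x^5 dx = -9/2;  ∫_0^1 117*x^4/4 dx = 117/20;
    ∫_0^1 -27*x^3/2 dx = -27/8;  ∫_0^1 9*x^2/4 dx = 3/4.
  Sum: 9/7 − 9/2 + 117/20 − 27/8 + 3/4 = 3/280.
∫_0^1 u² dx = 1/1120, so ||u||_L² = sqrt(70)/280.
∫_0^1 (u')² dx = 3/280, so ||u'||_L² = sqrt(210)/140.
Ratio ||u||_L² / ||u'||_L² = sqrt(3)/6.
Sharp Poincaré constant on H^1_0(0, 1) is C_P = L/π = 1/π, achieved by sin(π·x).
A polynomial bump cannot attain the sharp Poincaré constant (only the first sine eigenfunction does), so the ratio is strictly less than C_P, consistent with ||u||_L² ≤ C_P ||u'||_L².


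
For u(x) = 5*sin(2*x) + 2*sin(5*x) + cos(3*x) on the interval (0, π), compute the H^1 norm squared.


||u||_{H^1(0,π)}^2 = -80 + 239*π/2

u'(x) = -3*sin(3*x) + 10*cos(2*x) + 10*cos(5*x).
Expand u² and (u')² and integrate term by term on (0, π), using: for integers n ≥ 1, ∫_0^π sin²(nx) dx = ∫_0^π cos²(nx) dx = π/2; for n ≠ n', ∫_0^π sin(nx)sin(n'x) dx = ∫_0^π cos(nx)cos(n'x) dx = 0; and by product-to-sum, ∫_0^π sin(nx)cos(n'x) dx = ½∫_0^π [sin((n+n')x) + sin((n−n')x)] dx, which is 0 when n+n' is even and 2n/(n²−n'²) when n+n' is odd (it need not vanish on (0, π)).
  u² squared terms: (2)²·∫sin(5x)² dx = 4·π/2 = 2*π;  (5)²·∫sin(2x)² dx = 25·π/2 = 25*π/2;  (1)²·∫cos(3x)² dx = 1·π/2 = π/2.
  u² cross terms: 2·(2)·(5)·∫sin(5x)·sin(2x) dx = 20·(0) = 0;  2·(2)·(1)·∫sin(5x)·cos(3x) dx = 4·(0) = 0;  2·(5)·(1)·∫sin(2x)·cos(3x) dx = 10·(-4/5) = -8.
  So ∫_0^π u² dx = 2*π + 25*π/2 + π/2 + 0 + 0 − 8 = -8 + 15*π.
  (u')² squared terms: (-3)²·∫sin(3x)² dx = 9·π/2 = 9*π/2;  (10)²·∫cos(2x)² dx = 100·π/2 = 50*π;  (10)²·∫cos(5x)² dx = 100·π/2 = 50*π.
  (u')² cross terms: 2·(-3)·(10)·∫sin(3x)·cos(2x) dx = -60·(6/5) = -72;  2·(-3)·(10)·∫sin(3x)·cos(5x) dx = -60·(0) = 0;  2·(10)·(10)·∫cos(2x)·cos(5x) dx = 200·(0) = 0.
  So ∫_0^π (u')² dx = 9*π/2 + 50*π + 50*π − 72 + 0 + 0 = -72 + 209*π/2.
||u||_{H^1}^2 = (-8 + 15*π) + (-72 + 209*π/2) = -80 + 239*π/2.


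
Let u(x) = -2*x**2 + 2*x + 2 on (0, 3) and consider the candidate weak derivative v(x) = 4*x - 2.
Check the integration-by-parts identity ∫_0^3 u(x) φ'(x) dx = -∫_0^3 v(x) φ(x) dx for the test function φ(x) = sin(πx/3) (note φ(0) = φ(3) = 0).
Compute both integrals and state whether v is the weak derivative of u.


LHS = 24/π, RHS = -24/π. No, v is not the weak derivative of u.

u(x) = -2*x**2 + 2*x + 2, classical derivative u'(x) = 2 - 4*x.
φ(x) = sin(πx/3), so φ'(x) = π*cos(π*x/3)/3.
Note φ(0) = φ(3) = 0, so the boundary term u·φ vanishes.
LHS = ∫_0^3 u(x) φ'(x) dx = ∫_0^3 (-2*π*x^2*cos(π*x/3)/3 + 2*π*x*cos(π*x/3)/3 + 2*π*cos(π*x/3)/3) dx. Term by term:
  ∫_0^3 2*π*cos(π*x/3)/3 dx = 0;  ∫_0^3 -2*π*x^2*cos(π*x/3)/3 dx = 36/π;  ∫_0^3 2*π*x*cos(π*x/3)/3 dx = -12/π.
Sum: 0 + 36/π − 12/π = 24/π.
So LHS = 24/π.
∫_0^3 v(x) φ(x) dx = ∫_0^3 (4*x*sin(π*x/3) - 2*sin(π*x/3)) dx. Term by term:
  ∫_0^3 -2*sin(π*x/3) dx = -12/π;  ∫_0^3 4*x*sin(π*x/3) dx = 36/π.
Sum: -12/π + 36/π = 24/π.
So RHS = -∫_0^3 v(x) φ(x) dx = -24/π.
LHS − RHS = 48/π ≠ 0, so the identity fails.
(For a valid weak derivative the identity must hold for EVERY test function, in particular this one. The failure shows v is NOT the weak derivative of u.)
Correct weak derivative would be u'(x) = 2 - 4*x.


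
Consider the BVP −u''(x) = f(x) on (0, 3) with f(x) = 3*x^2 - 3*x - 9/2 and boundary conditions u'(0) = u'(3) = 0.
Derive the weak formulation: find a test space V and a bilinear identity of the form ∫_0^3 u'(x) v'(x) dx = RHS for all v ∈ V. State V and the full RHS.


V = H^1(0, 3) (no boundary constraint on v; u is determined up to an additive constant); weak form: ∫_0^3 u'v' dx = ∫_0^3 (3*x^2 - 3*x - 9/2) v dx for all v ∈ V.

Multiply both sides by a test function v and integrate from 0 to 3:
  ∫_0^3 −u''(x) v(x) dx = ∫_0^3 f(x) v(x) dx.
Integrate the LHS by parts once:
  ∫_0^3 −u'' v dx = −[u'(x) v(x)]_0^3 + ∫_0^3 u'(x) v'(x) dx.
Thus ∫_0^3 u'(x) v'(x) dx = ∫_0^3 f(x) v(x) dx + [u'(x) v(x)]_0^3.
Choose V so that boundary terms are either known or forced to vanish.
u has homogeneous Neumann: u'(0) = u'(3) = 0. So [u' v]_0^3 = 0·v(3) − 0·v(0) = 0 for any v; take V = H^1(0, 3).
Weak formulation: find u (satisfying any essential BC) such that ∫_0^3 u'(x) v'(x) dx = ∫_0^3 f v dx for all v ∈ V (homogeneous Neumann, so boundary terms vanish).
Substituting f(x) = 3*x^2 - 3*x - 9/2, the right-hand side is ∫_0^3 (3*x^2 - 3*x - 9/2) v dx.
Compatibility check (pure Neumann): taking v ≡ 1 ∈ V gives 0 = ∫_0^3 f dx + (0) − (0), i.e. ∫_0^3 f dx must equal u'(0) − u'(3) = 0. Indeed ∫_0^3 (3*x^2 - 3*x - 9/2) dx = 0, so the data are compatible. The solution is then unique only up to an additive constant (fix it e.g. by requiring ∫_0^3 u dx = 0).


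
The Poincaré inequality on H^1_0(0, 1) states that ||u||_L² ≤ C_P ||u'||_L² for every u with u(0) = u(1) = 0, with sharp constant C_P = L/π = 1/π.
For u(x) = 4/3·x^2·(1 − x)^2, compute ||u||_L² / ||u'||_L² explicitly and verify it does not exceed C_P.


||u||_L² / ||u'||_L² = sqrt(3)/6 < C_P = 1/π.

u(x) = 4/3·x^2·(1 − x)^2, so u'(x) = 8*x*(x - 1)*(2*x - 1)/3.
u(x) = 4/3·x^2·(1 − x)^2 vanishes at x = 0 and x = 1, so u ∈ H^1_0(0, 1). Differentiate via the product rule and integrate the resulting polynomials term by term.
  ∫_0^1 u² dx = ∫_0^1 (16*x^8/9 - 64*x^7/9 + 32*x^6/3 - 64*x^5/9 + 16*x^4/9) dx. Term by term:
    ∫_0^1 16*x^8/9 dx = 16/81;  ∫_0^1 -64*x^7/9 dx = -8/9;  ∫_0^1 32*x^6/3 dx = 32/21;
    ∫_0^1 -64*x^5/9 dx = -32/27;  ∫_0^1 16*x^4/9 dx = 16/45.
  Sum: 16/81 − 8/9 + 32/21 − 32/27 + 16/45 = 8/2835.
  ∫_0^1 (u')² dx = ∫_0^1 (256*x^6/9 - 256*x^5/3 + 832*x^4/9 - 128*x^3/3 + 64*x^2/9) dx. Term by term:
    ∫_0^1 256*x^6/9 dx = 256/63;  ∫_0^1 -256*x^5/3 dx = -128/9;  ∫_0^1 832*x^4/9 dx = 832/45;
    ∫_0^1 -128*x^3/3 dx = -32/3;  ∫_0^1 64*x^2/9 dx = 64/27.
  Sum: 256/63 − 128/9 + 832/45 − 32/3 + 64/27 = 32/945.
∫_0^1 u² dx = 8/2835, so ||u||_L² = 2*sqrt(70)/315.
∫_0^1 (u')² dx = 32/945, so ||u'||_L² = 4*sqrt(210)/315.
Ratio ||u||_L² / ||u'||_L² = sqrt(3)/6.
Sharp Poincaré constant on H^1_0(0, 1) is C_P = L/π = 1/π, achieved by sin(π·x).
A polynomial bump cannot attain the sharp Poincaré constant (only the first sine eigenfunction does), so the ratio is strictly less than C_P, consistent with ||u||_L² ≤ C_P ||u'||_L².


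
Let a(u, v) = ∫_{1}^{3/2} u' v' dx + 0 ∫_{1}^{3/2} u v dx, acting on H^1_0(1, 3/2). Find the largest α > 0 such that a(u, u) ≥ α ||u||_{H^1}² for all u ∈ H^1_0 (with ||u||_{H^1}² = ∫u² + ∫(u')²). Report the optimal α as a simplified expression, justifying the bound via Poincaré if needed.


α = 4*π^2/(1 + 4*π^2)

Coercivity of a(·,·) on H^1_0(1, 3/2) means a(u, u) ≥ α ||u||_{H^1}² for every u ∈ H^1_0.
The interval has length L = 1/2, and Poincaré/coercivity depend only on L. Here a(u, u) = ∫(u')² + (0)·∫u².
Here c = 0, so a(u,u) = ∫(u')² alone. The condition a(u,u) ≥ α||u||_{H^1}² reads (1−α)∫(u')² ≥ (α−c)∫u². Any admissible α is ≤ 1 (rapidly oscillating u have ∫u²/∫(u')² → 0), and α = 1 would force 0 ≥ (1−c)∫u², impossible since c < 1; so 1−α > 0. By the sharp Poincaré inequality on H^1_0 of an interval of length L, ∫(u')² ≥ (π/L)²∫u² with equality for the first sine mode sin(π(x−x₀)/L) (x₀ the left endpoint), so the inequality holds for all u iff (1−α)(π/L)² ≥ α − c, i.e. α ≤ ((π/L)² + c)/((π/L)² + 1) = (1 + c(L/π)²)/(1 + (L/π)²). (Direct route, valid since c ≤ 0: Poincaré gives c∫u² ≥ c(L/π)²∫(u')², so a(u,u) ≥ (1 + c(L/π)²)∫(u')², while ||u||_{H^1}² ≤ (1 + (L/π)²)∫(u')²; dividing yields the same α.) With (π/L)² = 4*π^2 and c = 0, the largest admissible constant is α = ((π/L)² + c)/((π/L)² + 1).
Simplifying, α = 4*π^2/(1 + 4*π^2).


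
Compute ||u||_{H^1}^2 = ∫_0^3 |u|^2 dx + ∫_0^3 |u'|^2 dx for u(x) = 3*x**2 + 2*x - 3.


||u||_{H^1}^2 = 4857/5

The H^1 norm (squared) on an interval (0, L) is
  ||u||_{H^1}^2 = ∫_0^L u(x)^2 dx + ∫_0^L u'(x)^2 dx.
Compute u'(x) = 6*x + 2.
Then u(x)^2 = 9*x**4 + 12*x**3 - 14*x**2 - 12*x + 9 and u'(x)^2 = 36*x**2 + 24*x + 4.
Integrate each monomial from 0 to 3 using ∫_0^3 c·x^n dx = c·3^(n+1)/(n+1):
  ∫_0^3 u(x)^2 dx = ∫_0^3 (9*x^4 + 12*x^3 - 14*x^2 - 12*x + 9) dx. Term by term:
    ∫_0^3 9*x^4 dx = 2187/5;  ∫_0^3 12*x^3 dx = 243;  ∫_0^3 -14*x^2 dx = -126;
    ∫_0^3 -12*x dx = -54;  ∫_0^3 9 dx = 27.
  Sum: 2187/5 + 243 − 126 − 54 + 27 = 2637/5.
  ∫_0^3 u'(x)^2 dx = ∫_0^3 (36*x^2 + 24*x + 4) dx. Term by term:
    ∫_0^3 36*x^2 dx = 324;  ∫_0^3 24*x dx = 108;  ∫_0^3 4 dx = 12.
  Sum: 324 + 108 + 12 = 444.
Adding: ||u||_{H^1}^2 = 2637/5 + 444 = 4857/5.


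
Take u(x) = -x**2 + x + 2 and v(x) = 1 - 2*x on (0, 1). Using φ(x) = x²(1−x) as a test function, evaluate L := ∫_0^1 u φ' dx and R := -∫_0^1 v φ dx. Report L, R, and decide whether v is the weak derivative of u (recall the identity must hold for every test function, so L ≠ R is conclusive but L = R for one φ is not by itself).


LHS = 1/60, RHS = 1/60. Yes, v = u' weakly.

u(x) = -x**2 + x + 2, classical derivative u'(x) = 1 - 2*x.
φ(x) = x²(1−x), so φ'(x) = x*(2 - 3*x).
Note φ(0) = φ(1) = 0, so the boundary term u·φ vanishes.
LHS = ∫_0^1 u(x) φ'(x) dx = ∫_0^1 (3*x^4 - 5*x^3 - 4*x^2 + 4*x) dx. Term by term:
  ∫_0^1 3*x^4 dx = 3/5;  ∫_0^1 -5*x^3 dx = -5/4;  ∫_0^1 -4*x^2 dx = -4/3;
  ∫_0^1 4*x dx = 2.
Sum: 3/5 − 5/4 − 4/3 + 2 = 1/60.
So LHS = 1/60.
∫_0^1 v(x) φ(x) dx = ∫_0^1 (2*x^4 - 3*x^3 + x^2) dx. Term by term:
  ∫_0^1 2*x^4 dx = 2/5;  ∫_0^1 -3*x^3 dx = -3/4;  ∫_0^1 x^2 dx = 1/3.
Sum: 2/5 − 3/4 + 1/3 = -1/60.
So RHS = -∫_0^1 v(x) φ(x) dx = 1/60.
LHS = RHS, so the identity holds for this test φ.
Moreover u is smooth here and v(x) = u'(x) = 1 - 2*x pointwise, so the identity holds for every test function. Hence v is the weak derivative of u.


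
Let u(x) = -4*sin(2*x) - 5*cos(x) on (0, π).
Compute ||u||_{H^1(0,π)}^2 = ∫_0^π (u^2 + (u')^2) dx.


||u||_{H^1(0,π)}^2 = 320/3 + 65*π

u'(x) = 5*sin(x) - 8*cos(2*x).
Expand u² and (u')² and integrate term by term on (0, π), using: for integers n ≥ 1, ∫_0^π sin²(nx) dx = ∫_0^π cos²(nx) dx = π/2; for n ≠ n', ∫_0^π sin(nx)sin(n'x) dx = ∫_0^π cos(nx)cos(n'x) dx = 0; and by product-to-sum, ∫_0^π sin(nx)cos(n'x) dx = ½∫_0^π [sin((n+n')x) + sin((n−n')x)] dx, which is 0 when n+n' is even and 2n/(n²−n'²) when n+n' is odd (it need not vanish on (0, π)).
  u² squared terms: (-5)²·∫cos(x)² dx = 25·π/2 = 25*π/2;  (-4)²·∫sin(2x)² dx = 16·π/2 = 8*π.
  u² cross terms: 2·(-5)·(-4)·∫cos(x)·sin(2x) dx = 40·(4/3) = 160/3.
  So ∫_0^π u² dx = 25*π/2 + 8*π + 160/3 = 160/3 + 41*π/2.
  (u')² squared terms: (-8)²·∫cos(2x)² dx = 64·π/2 = 32*π;  (5)²·∫sin(x)² dx = 25·π/2 = 25*π/2.
  (u')² cross terms: 2·(-8)·(5)·∫cos(2x)·sin(x) dx = -80·(-2/3) = 160/3.
  So ∫_0^π (u')² dx = 32*π + 25*π/2 + 160/3 = 160/3 + 89*π/2.
||u||_{H^1}^2 = (160/3 + 41*π/2) + (160/3 + 89*π/2) = 320/3 + 65*π.


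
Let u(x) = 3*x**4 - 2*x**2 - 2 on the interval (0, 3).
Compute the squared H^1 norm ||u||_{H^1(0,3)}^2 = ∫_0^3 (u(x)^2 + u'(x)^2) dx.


||u||_{H^1}^2 = 1963401/35

The H^1 norm (squared) on an interval (0, L) is
  ||u||_{H^1}^2 = ∫_0^L u(x)^2 dx + ∫_0^L u'(x)^2 dx.
Compute u'(x) = 12*x**3 - 4*x.
Then u(x)^2 = 9*x**8 - 12*x**6 - 8*x**4 + 8*x**2 + 4 and u'(x)^2 = 144*x**6 - 96*x**4 + 16*x**2.
Integrate each monomial from 0 to 3 using ∫_0^3 c·x^n dx = c·3^(n+1)/(n+1):
  ∫_0^3 u(x)^2 dx = ∫_0^3 (9*x^8 - 12*x^6 - 8*x^4 + 8*x^2 + 4) dx. Term by term:
    ∫_0^3 9*x^8 dx = 19683;  ∫_0^3 -12*x^6 dx = -26244/7;  ∫_0^3 -8*x^4 dx = -1944/5;
    ∫_0^3 8*x^2 dx = 72;  ∫_0^3 4 dx = 12.
  Sum: 19683 − 26244/7 − 1944/5 + 72 + 12 = 547017/35.
  ∫_0^3 u'(x)^2 dx = ∫_0^3 (144*x^6 - 96*x^4 + 16*x^2) dx. Term by term:
    ∫_0^3 144*x^6 dx = 314928/7;  ∫_0^3 -96*x^4 dx = -23328/5;  ∫_0^3 16*x^2 dx = 144.
  Sum: 314928/7 − 23328/5 + 144 = 1416384/35.
Adding: ||u||_{H^1}^2 = 547017/35 + 1416384/35 = 1963401/35.


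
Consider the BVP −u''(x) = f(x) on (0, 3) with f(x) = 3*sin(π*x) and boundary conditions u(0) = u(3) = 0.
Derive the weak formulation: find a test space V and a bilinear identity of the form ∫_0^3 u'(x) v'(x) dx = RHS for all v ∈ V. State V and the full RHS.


V = H^1_0(0, 3) (so v(0) = v(3) = 0); weak form: ∫_0^3 u'v' dx = ∫_0^3 (3*sin(π*x)) v dx for all v ∈ V.

Multiply both sides by a test function v and integrate from 0 to 3:
  ∫_0^3 −u''(x) v(x) dx = ∫_0^3 f(x) v(x) dx.
Integrate the LHS by parts once:
  ∫_0^3 −u'' v dx = −[u'(x) v(x)]_0^3 + ∫_0^3 u'(x) v'(x) dx.
Thus ∫_0^3 u'(x) v'(x) dx = ∫_0^3 f(x) v(x) dx + [u'(x) v(x)]_0^3.
Choose V so that boundary terms are either known or forced to vanish.
u is Dirichlet: u(0) = u(3) = 0. Let V = H^1_0(0, 3); then v(0) = v(3) = 0, and [u' v]_0^3 = 0.
Weak formulation: find u (satisfying any essential BC) such that ∫_0^3 u'(x) v'(x) dx = ∫_0^3 f v dx for all v ∈ V.
Substituting f(x) = 3*sin(π*x), the right-hand side is ∫_0^3 (3*sin(π*x)) v dx.


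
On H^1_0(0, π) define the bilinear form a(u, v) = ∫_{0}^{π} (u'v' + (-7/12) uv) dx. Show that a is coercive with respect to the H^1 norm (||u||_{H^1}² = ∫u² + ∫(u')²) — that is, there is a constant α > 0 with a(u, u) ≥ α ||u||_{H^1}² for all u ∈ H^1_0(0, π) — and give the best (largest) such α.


α = 5/24

Coercivity of a(·,·) on H^1_0(0, π) means a(u, u) ≥ α ||u||_{H^1}² for every u ∈ H^1_0.
The interval has length L = π, and Poincaré/coercivity depend only on L. Here a(u, u) = ∫(u')² + (-7/12)·∫u².
Here c = -7/12 < 0 with |c| < (π/L)² = 1, so coercivity still holds. The condition a(u,u) ≥ α||u||_{H^1}² reads (1−α)∫(u')² ≥ (α−c)∫u². Any admissible α is ≤ 1 (rapidly oscillating u have ∫u²/∫(u')² → 0), and α = 1 would force 0 ≥ (1−c)∫u², impossible since c < 1; so 1−α > 0. By the sharp Poincaré inequality on H^1_0 of an interval of length L, ∫(u')² ≥ (π/L)²∫u² with equality for the first sine mode sin(π(x−x₀)/L) (x₀ the left endpoint), so the inequality holds for all u iff (1−α)(π/L)² ≥ α − c, i.e. α ≤ ((π/L)² + c)/((π/L)² + 1) = (1 + c(L/π)²)/(1 + (L/π)²). (Direct route, valid since c ≤ 0: Poincaré gives c∫u² ≥ c(L/π)²∫(u')², so a(u,u) ≥ (1 + c(L/π)²)∫(u')², while ||u||_{H^1}² ≤ (1 + (L/π)²)∫(u')²; dividing yields the same α.) With (π/L)² = 1 and c = -7/12, the largest admissible constant is α = ((π/L)² + c)/((π/L)² + 1).
Simplifying, α = 5/24.


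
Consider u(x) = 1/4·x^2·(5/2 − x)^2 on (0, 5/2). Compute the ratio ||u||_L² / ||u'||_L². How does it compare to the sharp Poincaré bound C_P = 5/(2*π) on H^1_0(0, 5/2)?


||u||_L² / ||u'||_L² = 5*sqrt(3)/12 < C_P = 5/(2*π).

u(x) = 1/4·x^2·(5/2 − x)^2, so u'(x) = x*(2*x - 5)*(4*x - 5)/8.
u(x) = 1/4·x^2·(5/2 − x)^2 vanishes at x = 0 and x = 5/2, so u ∈ H^1_0(0, 5/2). Differentiate via the product rule and integrate the resulting polynomials term by term.
  ∫_0^5/2 u² dx = ∫_0^5/2 (x^8/16 - 5*x^7/8 + 75*x^6/32 - 125*x^5/32 + 625*x^4/256) dx. Term by term:
    ∫_0^5/2 x^8/16 dx = 1953125/73728;  ∫_0^5/2 -5*x^7/8 dx = -1953125/16384;  ∫_0^5/2 75*x^6/32 dx = 5859375/28672;
    ∫_0^5/2 -125*x^5/32 dx = -1953125/12288;  ∫_0^5/2 625*x^4/256 dx = 390625/8192.
  Sum: 1953125/73728 − 1953125/16384 + 5859375/28672 − 1953125/12288 + 390625/8192 = 390625/1032192.
  ∫_0^5/2 (u')² dx = ∫_0^5/2 (x^6 - 15*x^5/2 + 325*x^4/16 - 375*x^3/16 + 625*x^2/64) dx. Term by term:
    ∫_0^5/2 x^6 dx = 78125/896;  ∫_0^5/2 -15*x^5/2 dx = -78125/256;  ∫_0^5/2 325*x^4/16 dx = 203125/512;
    ∫_0^5/2 -375*x^3/16 dx = -234375/1024;  ∫_0^5/2 625*x^2/64 dx = 78125/1536.
  Sum: 78125/896 − 78125/256 + 203125/512 − 234375/1024 + 78125/1536 = 15625/21504.
∫_0^5/2 u² dx = 390625/1032192, so ||u||_L² = 625*sqrt(7)/2688.
∫_0^5/2 (u')² dx = 15625/21504, so ||u'||_L² = 125*sqrt(21)/672.
Ratio ||u||_L² / ||u'||_L² = 5*sqrt(3)/12.
Sharp Poincaré constant on H^1_0(0, 5/2) is C_P = L/π = 5/(2*π), achieved by sin(2*π/5·x).
A polynomial bump cannot attain the sharp Poincaré constant (only the first sine eigenfunction does), so the ratio is strictly less than C_P, consistent with ||u||_L² ≤ C_P ||u'||_L².


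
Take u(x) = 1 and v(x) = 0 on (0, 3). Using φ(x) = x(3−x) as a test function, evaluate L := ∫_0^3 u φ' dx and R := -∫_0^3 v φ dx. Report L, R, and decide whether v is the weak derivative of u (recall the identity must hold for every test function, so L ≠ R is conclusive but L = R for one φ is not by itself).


LHS = 0, RHS = 0. Yes, v = u' weakly.

u(x) = 1, classical derivative u'(x) = 0.
φ(x) = x(3−x), so φ'(x) = 3 - 2*x.
Note φ(0) = φ(3) = 0, so the boundary term u·φ vanishes.
LHS = ∫_0^3 u(x) φ'(x) dx = ∫_0^3 (3 - 2*x) dx. Term by term:
  ∫_0^3 -2*x dx = -9;  ∫_0^3 3 dx = 9.
Sum: -9 + 9 = 0.
So LHS = 0.
∫_0^3 v(x) φ(x) dx = ∫_0^3 (0) dx. Term by term:
  ∫_0^3 0 dx = 0.
So RHS = -∫_0^3 v(x) φ(x) dx = 0.
LHS = RHS, so the identity holds for this test φ.
Moreover u is smooth here and v(x) = u'(x) = 0 pointwise, so the identity holds for every test function. Hence v is the weak derivative of u.


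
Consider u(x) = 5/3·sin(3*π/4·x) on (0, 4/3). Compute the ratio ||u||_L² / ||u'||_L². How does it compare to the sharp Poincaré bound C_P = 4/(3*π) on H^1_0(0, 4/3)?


||u||_L² / ||u'||_L² = 4/(3*π) = C_P.

u(x) = 5/3·sin(3*π/4·x), so u'(x) = 5*π*cos(3*π*x/4)/4.
Writing u(x) = A·sin(kπx/L) with A = 5/3 and k = 1, use ∫_0^L sin²(kπx/L) dx = L/2 and ∫_0^L cos²(kπx/L) dx = L/2.
u² = 25/9·sin²(3*π/4·x) and (u')² = 25*π^2/16·cos²(3*π/4·x), and each of sin², cos² integrates to L/2 = 2/3 over (0, 4/3).
∫_0^4/3 u² dx = 50/27, so ||u||_L² = 5*sqrt(6)/9.
∫_0^4/3 (u')² dx = 25*π^2/24, so ||u'||_L² = 5*sqrt(6)*π/12.
Ratio ||u||_L² / ||u'||_L² = 4/(3*π).
Sharp Poincaré constant on H^1_0(0, 4/3) is C_P = L/π = 4/(3*π), achieved by sin(3*π/4·x).
This is the k = 1 eigenfunction (up to amplitude), so the ratio equals the sharp Poincaré constant exactly.


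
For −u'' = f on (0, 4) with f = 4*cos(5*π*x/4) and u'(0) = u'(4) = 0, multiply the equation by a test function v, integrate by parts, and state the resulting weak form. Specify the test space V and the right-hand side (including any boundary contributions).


V = H^1(0, 4) (no boundary constraint on v; u is determined up to an additive constant); weak form: ∫_0^4 u'v' dx = ∫_0^4 (4*cos(5*π*x/4)) v dx for all v ∈ V.

Multiply both sides by a test function v and integrate from 0 to 4:
  ∫_0^4 −u''(x) v(x) dx = ∫_0^4 f(x) v(x) dx.
Integrate the LHS by parts once:
  ∫_0^4 −u'' v dx = −[u'(x) v(x)]_0^4 + ∫_0^4 u'(x) v'(x) dx.
Thus ∫_0^4 u'(x) v'(x) dx = ∫_0^4 f(x) v(x) dx + [u'(x) v(x)]_0^4.
Choose V so that boundary terms are either known or forced to vanish.
u has homogeneous Neumann: u'(0) = u'(4) = 0. So [u' v]_0^4 = 0·v(4) − 0·v(0) = 0 for any v; take V = H^1(0, 4).
Weak formulation: find u (satisfying any essential BC) such that ∫_0^4 u'(x) v'(x) dx = ∫_0^4 f v dx for all v ∈ V (homogeneous Neumann, so boundary terms vanish).
Substituting f(x) = 4*cos(5*π*x/4), the right-hand side is ∫_0^4 (4*cos(5*π*x/4)) v dx.
Compatibility check (pure Neumann): taking v ≡ 1 ∈ V gives 0 = ∫_0^4 f dx + (0) − (0), i.e. ∫_0^4 f dx must equal u'(0) − u'(4) = 0. Indeed ∫_0^4 (4*cos(5*π*x/4)) dx = 0, so the data are compatible. The solution is then unique only up to an additive constant (fix it e.g. by requiring ∫_0^4 u dx = 0).


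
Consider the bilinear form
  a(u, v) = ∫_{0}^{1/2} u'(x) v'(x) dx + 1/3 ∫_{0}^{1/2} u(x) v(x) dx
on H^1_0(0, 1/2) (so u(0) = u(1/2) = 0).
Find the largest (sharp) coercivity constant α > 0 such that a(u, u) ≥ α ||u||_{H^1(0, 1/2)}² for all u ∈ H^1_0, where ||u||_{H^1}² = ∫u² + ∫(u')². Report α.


α = (1 + 12*π^2)/(3*(1 + 4*π^2))

Coercivity of a(·,·) on H^1_0(0, 1/2) means a(u, u) ≥ α ||u||_{H^1}² for every u ∈ H^1_0.
The interval has length L = 1/2, and Poincaré/coercivity depend only on L. Here a(u, u) = ∫(u')² + (1/3)·∫u².
Here 0 < c = 1/3 < 1. The condition a(u,u) ≥ α||u||_{H^1}² reads (1−α)∫(u')² ≥ (α−c)∫u². Any admissible α is ≤ 1 (rapidly oscillating u have ∫u²/∫(u')² → 0), and α = 1 would force 0 ≥ (1−c)∫u², impossible since c < 1; so 1−α > 0. By the sharp Poincaré inequality on H^1_0 of an interval of length L, ∫(u')² ≥ (π/L)²∫u² with equality for the first sine mode sin(π(x−x₀)/L) (x₀ the left endpoint), so the inequality holds for all u iff (1−α)(π/L)² ≥ α − c, i.e. α ≤ ((π/L)² + c)/((π/L)² + 1) = (1 + c(L/π)²)/(1 + (L/π)²). With (π/L)² = 4*π^2 and c = 1/3, the largest admissible constant is α = ((π/L)² + c)/((π/L)² + 1).
Simplifying, α = (1 + 12*π^2)/(3*(1 + 4*π^2)).


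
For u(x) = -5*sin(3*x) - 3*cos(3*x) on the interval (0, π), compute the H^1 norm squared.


||u||_{H^1(0,π)}^2 = 170*π

u'(x) = 9*sin(3*x) - 15*cos(3*x).
Expand u² and (u')² and integrate term by term on (0, π), using: for integers n ≥ 1, ∫_0^π sin²(nx) dx = ∫_0^π cos²(nx) dx = π/2; for n ≠ n', ∫_0^π sin(nx)sin(n'x) dx = ∫_0^π cos(nx)cos(n'x) dx = 0; and by product-to-sum, ∫_0^π sin(nx)cos(n'x) dx = ½∫_0^π [sin((n+n')x) + sin((n−n')x)] dx, which is 0 when n+n' is even and 2n/(n²−n'²) when n+n' is odd (it need not vanish on (0, π)).
  u² squared terms: (-5)²·∫sin(3x)² dx = 25·π/2 = 25*π/2;  (-3)²·∫cos(3x)² dx = 9·π/2 = 9*π/2.
  u² cross terms: 2·(-5)·(-3)·∫sin(3x)·cos(3x) dx = 30·(0) = 0.
  So ∫_0^π u² dx = 25*π/2 + 9*π/2 + 0 = 17*π.
  (u')² squared terms: (-15)²·∫cos(3x)² dx = 225·π/2 = 225*π/2;  (9)²·∫sin(3x)² dx = 81·π/2 = 81*π/2.
  (u')² cross terms: 2·(-15)·(9)·∫cos(3x)·sin(3x) dx = -270·(0) = 0.
  So ∫_0^π (u')² dx = 225*π/2 + 81*π/2 + 0 = 153*π.
||u||_{H^1}^2 = (17*π) + (153*π) = 170*π.


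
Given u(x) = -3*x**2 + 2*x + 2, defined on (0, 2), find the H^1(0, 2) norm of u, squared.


||u||_{H^1}^2 = 1024/15

The H^1 norm (squared) on an interval (0, L) is
  ||u||_{H^1}^2 = ∫_0^L u(x)^2 dx + ∫_0^L u'(x)^2 dx.
Compute u'(x) = 2 - 6*x.
Then u(x)^2 = 9*x**4 - 12*x**3 - 8*x**2 + 8*x + 4 and u'(x)^2 = 36*x**2 - 24*x + 4.
Integrate each monomial from 0 to 2 using ∫_0^2 c·x^n dx = c·2^(n+1)/(n+1):
  ∫_0^2 u(x)^2 dx = ∫_0^2 (9*x^4 - 12*x^3 - 8*x^2 + 8*x + 4) dx. Term by term:
    ∫_0^2 9*x^4 dx = 288/5;  ∫_0^2 -12*x^3 dx = -48;  ∫_0^2 -8*x^2 dx = -64/3;
    ∫_0^2 8*x dx = 16;  ∫_0^2 4 dx = 8.
  Sum: 288/5 − 48 − 64/3 + 16 + 8 = 184/15.
  ∫_0^2 u'(x)^2 dx = ∫_0^2 (36*x^2 - 24*x + 4) dx. Term by term:
    ∫_0^2 36*x^2 dx = 96;  ∫_0^2 -24*x dx = -48;  ∫_0^2 4 dx = 8.
  Sum: 96 − 48 + 8 = 56.
Adding: ||u||_{H^1}^2 = 184/15 + 56 = 1024/15.


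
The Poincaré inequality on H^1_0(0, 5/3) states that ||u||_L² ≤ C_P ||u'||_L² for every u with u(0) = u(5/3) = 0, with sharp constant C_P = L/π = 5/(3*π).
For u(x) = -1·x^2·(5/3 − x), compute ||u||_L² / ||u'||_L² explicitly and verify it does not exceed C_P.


||u||_L² / ||u'||_L² = 5*sqrt(14)/42 < C_P = 5/(3*π).

u(x) = -1·x^2·(5/3 − x), so u'(x) = x*(9*x - 10)/3.
u(x) = -1·x^2·(5/3 − x) vanishes at x = 0 and x = 5/3, so u ∈ H^1_0(0, 5/3). Differentiate via the product rule and integrate the resulting polynomials term by term.
  ∫_0^5/3 u² dx = ∫_0^5/3 (x^6 - 10*x^5/3 + 25*x^4/9) dx. Term by term:
    ∫_0^5/3 x^6 dx = 78125/15309;  ∫_0^5/3 -10*x^5/3 dx = -78125/6561;  ∫_0^5/3 25*x^4/9 dx = 15625/2187.
  Sum: 78125/15309 − 78125/6561 + 15625/2187 = 15625/45927.
  ∫_0^5/3 (u')² dx = ∫_0^5/3 (9*x^4 - 20*x^3 + 100*x^2/9) dx. Term by term:
    ∫_0^5/3 9*x^4 dx = 625/27;  ∫_0^5/3 -20*x^3 dx = -3125/81;  ∫_0^5/3 100*x^2/9 dx = 12500/729.
  Sum: 625/27 − 3125/81 + 12500/729 = 1250/729.
∫_0^5/3 u² dx = 15625/45927, so ||u||_L² = 125*sqrt(7)/567.
∫_0^5/3 (u')² dx = 1250/729, so ||u'||_L² = 25*sqrt(2)/27.
Ratio ||u||_L² / ||u'||_L² = 5*sqrt(14)/42.
Sharp Poincaré constant on H^1_0(0, 5/3) is C_P = L/π = 5/(3*π), achieved by sin(3*π/5·x).
A polynomial bump cannot attain the sharp Poincaré constant (only the first sine eigenfunction does), so the ratio is strictly less than C_P, consistent with ||u||_L² ≤ C_P ||u'||_L².
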